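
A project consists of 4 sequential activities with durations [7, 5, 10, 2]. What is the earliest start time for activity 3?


Activity 3 starts after activities 1 through 2 complete.
Predecessor durations: [7, 5]
ES = 7 + 5 = 12

12


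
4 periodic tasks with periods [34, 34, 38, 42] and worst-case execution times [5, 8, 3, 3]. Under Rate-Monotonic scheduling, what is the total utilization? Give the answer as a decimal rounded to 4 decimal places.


Compute individual utilizations (exact fractions):
  Task 1: C/T = 5/34 (approx. 0.1471)
  Task 2: C/T = 8/34 = 4/17 (approx. 0.2353)
  Task 3: C/T = 3/38 (approx. 0.0789)
  Task 4: C/T = 3/42 = 1/14 (approx. 0.0714)
Total utilization U = 5/34 + 4/17 + 3/38 + 1/14 = 2409/4522
Rounded to 4 decimal places: U = 0.5327
RM (Liu & Layland) bound for 4 tasks = 0.756828; compare with U = 2409/4522 (approx. 0.532729)
U <= bound, so schedulable by RM sufficient condition.

0.5327


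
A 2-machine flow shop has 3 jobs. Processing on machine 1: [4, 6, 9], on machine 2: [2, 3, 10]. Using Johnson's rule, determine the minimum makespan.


Apply Johnson's rule:
  Group 1 (a <= b): [(3, 9, 10)]
  Group 2 (a > b): [(2, 6, 3), (1, 4, 2)]
Optimal job order: [3, 2, 1]
Schedule:
  Job 3: M1 done at 9, M2 done at 19
  Job 2: M1 done at 15, M2 done at 22
  Job 1: M1 done at 19, M2 done at 24
Makespan = 24

24


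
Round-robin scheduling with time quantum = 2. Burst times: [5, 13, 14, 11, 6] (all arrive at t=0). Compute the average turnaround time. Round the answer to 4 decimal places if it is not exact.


Time quantum = 2
Execution trace:
  J1 runs 2 units, time = 2
  J2 runs 2 units, time = 4
  J3 runs 2 units, time = 6
  J4 runs 2 units, time = 8
  J5 runs 2 units, time = 10
  J1 runs 2 units, time = 12
  J2 runs 2 units, time = 14
  J3 runs 2 units, time = 16
  J4 runs 2 units, time = 18
  J5 runs 2 units, time = 20
  J1 runs 1 units, time = 21
  J2 runs 2 units, time = 23
  J3 runs 2 units, time = 25
  J4 runs 2 units, time = 27
  J5 runs 2 units, time = 29
  J2 runs 2 units, time = 31
  J3 runs 2 units, time = 33
  J4 runs 2 units, time = 35
  J2 runs 2 units, time = 37
  J3 runs 2 units, time = 39
  J4 runs 2 units, time = 41
  J2 runs 2 units, time = 43
  J3 runs 2 units, time = 45
  J4 runs 1 units, time = 46
  J2 runs 1 units, time = 47
  J3 runs 2 units, time = 49
Finish times: [21, 47, 49, 46, 29]
Average turnaround = 192/5 = 38.4

38.4


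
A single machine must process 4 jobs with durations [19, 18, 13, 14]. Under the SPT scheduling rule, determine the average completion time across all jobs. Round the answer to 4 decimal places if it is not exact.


Sort jobs by processing time (SPT order): [13, 14, 18, 19]
Compute completion times sequentially:
  Job 1: processing = 13, completes at 13
  Job 2: processing = 14, completes at 27
  Job 3: processing = 18, completes at 45
  Job 4: processing = 19, completes at 64
Sum of completion times = 149
Average completion time = 149/4 = 37.25

37.25


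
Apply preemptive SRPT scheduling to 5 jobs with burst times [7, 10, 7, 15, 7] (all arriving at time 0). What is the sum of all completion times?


Since all jobs arrive at t=0, SRPT equals SPT ordering.
SPT order: [7, 7, 7, 10, 15]
Completion times:
  Job 1: p=7, C=7
  Job 2: p=7, C=14
  Job 3: p=7, C=21
  Job 4: p=10, C=31
  Job 5: p=15, C=46
Total completion time = 7 + 14 + 21 + 31 + 46 = 119

119


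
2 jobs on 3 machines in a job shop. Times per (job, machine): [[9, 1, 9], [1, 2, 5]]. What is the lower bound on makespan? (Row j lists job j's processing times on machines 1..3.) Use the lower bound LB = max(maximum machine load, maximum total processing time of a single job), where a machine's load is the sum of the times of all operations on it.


Machine loads:
  Machine 1: 9 + 1 = 10
  Machine 2: 1 + 2 = 3
  Machine 3: 9 + 5 = 14
Max machine load = 14
Job totals:
  Job 1: 19
  Job 2: 8
Max job total = 19
Lower bound = max(14, 19) = 19

19


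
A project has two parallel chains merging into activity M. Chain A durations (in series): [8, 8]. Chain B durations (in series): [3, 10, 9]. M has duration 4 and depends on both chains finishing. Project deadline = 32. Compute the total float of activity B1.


Forward pass: ES(B1) = sum of predecessors on chain B = 0
EF = ES + duration = 0 + 3 = 3
Backward pass: LF(M) = deadline = 32; LS(M) = 32 - 4 = 28
LF(B1) = LS(M) - sum(successors on chain B) = 28 - 19 = 9
LS = LF - duration = 9 - 3 = 6
Total float = LS - ES = 6 - 0 = 6

6


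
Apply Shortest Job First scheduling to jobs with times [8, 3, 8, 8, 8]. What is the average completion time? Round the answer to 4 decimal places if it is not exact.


SJF order (ascending): [3, 8, 8, 8, 8]
Completion times:
  Job 1: burst=3, C=3
  Job 2: burst=8, C=11
  Job 3: burst=8, C=19
  Job 4: burst=8, C=27
  Job 5: burst=8, C=35
Average completion = 95/5 = 19.0

19.0


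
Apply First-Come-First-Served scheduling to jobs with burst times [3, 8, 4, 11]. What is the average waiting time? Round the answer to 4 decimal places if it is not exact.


FCFS order (as given): [3, 8, 4, 11]
Waiting times:
  Job 1: wait = 0
  Job 2: wait = 3
  Job 3: wait = 11
  Job 4: wait = 15
Sum of waiting times = 29
Average waiting time = 29/4 = 7.25

7.25


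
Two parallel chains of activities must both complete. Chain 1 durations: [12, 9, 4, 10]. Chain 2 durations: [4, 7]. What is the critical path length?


Path A total = 12 + 9 + 4 + 10 = 35
Path B total = 4 + 7 = 11
Critical path = longest path = max(35, 11) = 35

35


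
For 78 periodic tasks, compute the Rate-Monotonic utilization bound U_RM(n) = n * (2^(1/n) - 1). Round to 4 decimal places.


Compute 2^(1/78) = 1.0089261045
Subtract 1: 1.0089261045 - 1 = 0.0089261045
Multiply by n: 78 * 0.0089261045 = 0.6962361510
Round to 4 dp: 0.6962

0.6962


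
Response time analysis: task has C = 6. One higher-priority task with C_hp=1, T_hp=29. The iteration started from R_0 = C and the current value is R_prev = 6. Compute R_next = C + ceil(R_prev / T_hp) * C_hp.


R_next = C + ceil(R_prev / T_hp) * C_hp
ceil(6 / 29) = ceil(0.2069) = 1
Interference = 1 * 1 = 1
R_next = 6 + 1 = 7

7


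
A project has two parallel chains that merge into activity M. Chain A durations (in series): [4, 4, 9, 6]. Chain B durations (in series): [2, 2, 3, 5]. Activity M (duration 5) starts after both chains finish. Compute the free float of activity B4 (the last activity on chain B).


ES(B4) = sum of predecessors on chain B = 7
EF(B4) = ES + duration = 7 + 5 = 12
Successor of B4 is M. ES(M) = max(sum(A), sum(B)) = max(23, 12) = 23
Free float = ES(successor) - EF(current) = 23 - 12 = 11

11


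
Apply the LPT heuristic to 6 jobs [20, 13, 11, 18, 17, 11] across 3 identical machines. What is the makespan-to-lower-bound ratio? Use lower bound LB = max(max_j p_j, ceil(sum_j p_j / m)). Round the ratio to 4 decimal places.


LPT order: [20, 18, 17, 13, 11, 11]
Machine loads after assignment: [31, 29, 30]
LPT makespan = 31
Lower bound = max(max_job, ceil(total/3)) = max(20, 30) = 30
Ratio = 31 / 30 = 1.0333

1.0333


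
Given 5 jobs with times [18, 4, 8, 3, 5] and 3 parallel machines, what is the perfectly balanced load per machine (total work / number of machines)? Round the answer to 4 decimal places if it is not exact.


Total processing time = 18 + 4 + 8 + 3 + 5 = 38
Number of machines = 3
Ideal balanced load = 38 / 3 = 12.6667

12.6667


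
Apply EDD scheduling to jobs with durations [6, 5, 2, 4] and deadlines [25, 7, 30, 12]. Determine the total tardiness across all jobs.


Sort by due date (EDD order): [(5, 7), (4, 12), (6, 25), (2, 30)]
Compute completion times and tardiness:
  Job 1: p=5, d=7, C=5, tardiness=max(0,5-7)=0
  Job 2: p=4, d=12, C=9, tardiness=max(0,9-12)=0
  Job 3: p=6, d=25, C=15, tardiness=max(0,15-25)=0
  Job 4: p=2, d=30, C=17, tardiness=max(0,17-30)=0
Total tardiness = 0

0


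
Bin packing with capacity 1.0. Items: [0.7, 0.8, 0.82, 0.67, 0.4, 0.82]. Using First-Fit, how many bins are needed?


Place items sequentially using First-Fit:
  Item 0.7 -> new Bin 1
  Item 0.8 -> new Bin 2
  Item 0.82 -> new Bin 3
  Item 0.67 -> new Bin 4
  Item 0.4 -> new Bin 5
  Item 0.82 -> new Bin 6
Total bins used = 6

6


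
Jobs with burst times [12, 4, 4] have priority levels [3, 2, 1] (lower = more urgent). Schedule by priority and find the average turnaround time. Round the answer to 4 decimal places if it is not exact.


Sort by priority (ascending = highest first):
Order: [(1, 4), (2, 4), (3, 12)]
Completion times:
  Priority 1, burst=4, C=4
  Priority 2, burst=4, C=8
  Priority 3, burst=12, C=20
Average turnaround = 32/3 = 10.6667

10.6667


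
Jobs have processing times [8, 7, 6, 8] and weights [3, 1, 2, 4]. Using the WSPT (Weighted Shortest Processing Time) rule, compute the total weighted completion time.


Compute p/w ratios and sort ascending (WSPT): [(8, 4), (8, 3), (6, 2), (7, 1)]
Compute weighted completion times:
  Job (p=8,w=4): C=8, w*C=4*8=32
  Job (p=8,w=3): C=16, w*C=3*16=48
  Job (p=6,w=2): C=22, w*C=2*22=44
  Job (p=7,w=1): C=29, w*C=1*29=29
Total weighted completion time = 153

153


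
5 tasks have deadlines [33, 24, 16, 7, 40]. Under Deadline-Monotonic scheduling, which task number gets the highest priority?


Sort tasks by relative deadline (ascending):
  Task 4: deadline = 7
  Task 3: deadline = 16
  Task 2: deadline = 24
  Task 1: deadline = 33
  Task 5: deadline = 40
Priority order (highest first): [4, 3, 2, 1, 5]
Highest priority task = 4

4


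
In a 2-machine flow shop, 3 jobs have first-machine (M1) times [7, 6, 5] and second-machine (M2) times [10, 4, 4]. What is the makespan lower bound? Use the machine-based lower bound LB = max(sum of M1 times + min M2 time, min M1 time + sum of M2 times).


LB1 = sum(M1 times) + min(M2 times) = 18 + 4 = 22
LB2 = min(M1 times) + sum(M2 times) = 5 + 18 = 23
Lower bound = max(LB1, LB2) = max(22, 23) = 23

23


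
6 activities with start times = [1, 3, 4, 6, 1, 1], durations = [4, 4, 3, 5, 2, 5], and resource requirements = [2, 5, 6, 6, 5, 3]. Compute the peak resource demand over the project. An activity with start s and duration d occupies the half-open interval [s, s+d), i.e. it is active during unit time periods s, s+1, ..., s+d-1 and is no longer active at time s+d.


Each activity i is active on [start_i, start_i + duration_i).
Compute total resource usage per time slot:
  t=0: active resources = [], total = 0
  t=1: active resources = [2, 5, 3], total = 10
  t=2: active resources = [2, 5, 3], total = 10
  t=3: active resources = [2, 5, 3], total = 10
  t=4: active resources = [2, 5, 6, 3], total = 16
  t=5: active resources = [5, 6, 3], total = 14
  t=6: active resources = [5, 6, 6], total = 17
  t=7: active resources = [6], total = 6
  t=8: active resources = [6], total = 6
  t=9: active resources = [6], total = 6
  t=10: active resources = [6], total = 6
Peak resource demand = 17

17


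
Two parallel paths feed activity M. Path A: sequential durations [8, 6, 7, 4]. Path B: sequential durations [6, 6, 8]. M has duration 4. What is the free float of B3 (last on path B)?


ES(B3) = sum of predecessors on chain B = 12
EF(B3) = ES + duration = 12 + 8 = 20
Successor of B3 is M. ES(M) = max(sum(A), sum(B)) = max(25, 20) = 25
Free float = ES(successor) - EF(current) = 25 - 20 = 5

5


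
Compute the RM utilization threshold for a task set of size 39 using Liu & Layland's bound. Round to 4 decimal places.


Compute 2^(1/39) = 1.0179318843
Subtract 1: 1.0179318843 - 1 = 0.0179318843
Multiply by n: 39 * 0.0179318843 = 0.6993434877
Round to 4 dp: 0.6993

0.6993


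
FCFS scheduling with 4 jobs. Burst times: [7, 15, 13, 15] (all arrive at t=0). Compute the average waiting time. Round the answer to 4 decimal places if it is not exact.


FCFS order (as given): [7, 15, 13, 15]
Waiting times:
  Job 1: wait = 0
  Job 2: wait = 7
  Job 3: wait = 22
  Job 4: wait = 35
Sum of waiting times = 64
Average waiting time = 64/4 = 16.0

16.0


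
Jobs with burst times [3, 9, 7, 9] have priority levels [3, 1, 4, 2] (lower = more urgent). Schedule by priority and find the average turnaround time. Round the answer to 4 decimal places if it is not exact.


Sort by priority (ascending = highest first):
Order: [(1, 9), (2, 9), (3, 3), (4, 7)]
Completion times:
  Priority 1, burst=9, C=9
  Priority 2, burst=9, C=18
  Priority 3, burst=3, C=21
  Priority 4, burst=7, C=28
Average turnaround = 76/4 = 19.0

19.0


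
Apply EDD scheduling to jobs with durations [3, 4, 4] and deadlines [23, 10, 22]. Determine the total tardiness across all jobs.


Sort by due date (EDD order): [(4, 10), (4, 22), (3, 23)]
Compute completion times and tardiness:
  Job 1: p=4, d=10, C=4, tardiness=max(0,4-10)=0
  Job 2: p=4, d=22, C=8, tardiness=max(0,8-22)=0
  Job 3: p=3, d=23, C=11, tardiness=max(0,11-23)=0
Total tardiness = 0

0


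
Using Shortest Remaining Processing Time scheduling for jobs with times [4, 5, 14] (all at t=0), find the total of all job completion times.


Since all jobs arrive at t=0, SRPT equals SPT ordering.
SPT order: [4, 5, 14]
Completion times:
  Job 1: p=4, C=4
  Job 2: p=5, C=9
  Job 3: p=14, C=23
Total completion time = 4 + 9 + 23 = 36

36


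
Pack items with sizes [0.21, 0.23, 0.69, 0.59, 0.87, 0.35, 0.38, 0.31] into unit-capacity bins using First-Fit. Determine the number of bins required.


Place items sequentially using First-Fit:
  Item 0.21 -> new Bin 1
  Item 0.23 -> Bin 1 (now 0.44)
  Item 0.69 -> new Bin 2
  Item 0.59 -> new Bin 3
  Item 0.87 -> new Bin 4
  Item 0.35 -> Bin 1 (now 0.79)
  Item 0.38 -> Bin 3 (now 0.97)
  Item 0.31 -> Bin 2 (now 1.0)
Total bins used = 4

4


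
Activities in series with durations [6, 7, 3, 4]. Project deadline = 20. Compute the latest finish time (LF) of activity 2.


LF(activity 2) = deadline - sum of successor durations
Successors: activities 3 through 4 with durations [3, 4]
Sum of successor durations = 7
LF = 20 - 7 = 13

13


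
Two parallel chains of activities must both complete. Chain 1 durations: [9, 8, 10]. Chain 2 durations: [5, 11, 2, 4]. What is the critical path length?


Path A total = 9 + 8 + 10 = 27
Path B total = 5 + 11 + 2 + 4 = 22
Critical path = longest path = max(27, 22) = 27

27


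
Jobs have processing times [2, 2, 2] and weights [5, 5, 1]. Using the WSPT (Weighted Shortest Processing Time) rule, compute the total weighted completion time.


Compute p/w ratios and sort ascending (WSPT): [(2, 5), (2, 5), (2, 1)]
Compute weighted completion times:
  Job (p=2,w=5): C=2, w*C=5*2=10
  Job (p=2,w=5): C=4, w*C=5*4=20
  Job (p=2,w=1): C=6, w*C=1*6=6
Total weighted completion time = 36

36


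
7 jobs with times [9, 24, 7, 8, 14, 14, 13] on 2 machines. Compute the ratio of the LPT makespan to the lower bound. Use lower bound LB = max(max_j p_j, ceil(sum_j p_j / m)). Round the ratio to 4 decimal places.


LPT order: [24, 14, 14, 13, 9, 8, 7]
Machine loads after assignment: [45, 44]
LPT makespan = 45
Lower bound = max(max_job, ceil(total/2)) = max(24, 45) = 45
Ratio = 45 / 45 = 1.0

1.0


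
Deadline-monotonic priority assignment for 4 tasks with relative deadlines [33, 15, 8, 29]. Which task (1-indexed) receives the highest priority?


Sort tasks by relative deadline (ascending):
  Task 3: deadline = 8
  Task 2: deadline = 15
  Task 4: deadline = 29
  Task 1: deadline = 33
Priority order (highest first): [3, 2, 4, 1]
Highest priority task = 3

3


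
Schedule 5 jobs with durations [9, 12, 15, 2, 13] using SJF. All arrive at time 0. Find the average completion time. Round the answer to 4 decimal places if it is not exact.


SJF order (ascending): [2, 9, 12, 13, 15]
Completion times:
  Job 1: burst=2, C=2
  Job 2: burst=9, C=11
  Job 3: burst=12, C=23
  Job 4: burst=13, C=36
  Job 5: burst=15, C=51
Average completion = 123/5 = 24.6

24.6


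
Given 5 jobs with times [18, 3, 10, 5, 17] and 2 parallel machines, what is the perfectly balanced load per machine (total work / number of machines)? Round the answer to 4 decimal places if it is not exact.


Total processing time = 18 + 3 + 10 + 5 + 17 = 53
Number of machines = 2
Ideal balanced load = 53 / 2 = 26.5

26.5


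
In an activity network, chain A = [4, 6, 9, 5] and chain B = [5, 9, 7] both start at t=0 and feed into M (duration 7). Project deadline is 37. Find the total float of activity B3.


Forward pass: ES(B3) = sum of predecessors on chain B = 14
EF = ES + duration = 14 + 7 = 21
Backward pass: LF(M) = deadline = 37; LS(M) = 37 - 7 = 30
LF(B3) = LS(M) - sum(successors on chain B) = 30 - 0 = 30
LS = LF - duration = 30 - 7 = 23
Total float = LS - ES = 23 - 14 = 9

9


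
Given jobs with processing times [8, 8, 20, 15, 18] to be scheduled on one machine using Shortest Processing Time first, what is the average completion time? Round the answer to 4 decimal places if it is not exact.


Sort jobs by processing time (SPT order): [8, 8, 15, 18, 20]
Compute completion times sequentially:
  Job 1: processing = 8, completes at 8
  Job 2: processing = 8, completes at 16
  Job 3: processing = 15, completes at 31
  Job 4: processing = 18, completes at 49
  Job 5: processing = 20, completes at 69
Sum of completion times = 173
Average completion time = 173/5 = 34.6

34.6


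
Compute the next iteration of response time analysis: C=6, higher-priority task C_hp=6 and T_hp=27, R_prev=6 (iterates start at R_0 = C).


R_next = C + ceil(R_prev / T_hp) * C_hp
ceil(6 / 27) = ceil(0.2222) = 1
Interference = 1 * 6 = 6
R_next = 6 + 6 = 12

12


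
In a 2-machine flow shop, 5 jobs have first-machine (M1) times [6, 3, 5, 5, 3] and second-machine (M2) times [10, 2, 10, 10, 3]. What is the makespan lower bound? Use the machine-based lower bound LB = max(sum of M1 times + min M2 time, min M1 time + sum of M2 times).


LB1 = sum(M1 times) + min(M2 times) = 22 + 2 = 24
LB2 = min(M1 times) + sum(M2 times) = 3 + 35 = 38
Lower bound = max(LB1, LB2) = max(24, 38) = 38

38


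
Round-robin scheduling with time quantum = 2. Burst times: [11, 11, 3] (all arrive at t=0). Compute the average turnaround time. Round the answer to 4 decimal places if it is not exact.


Time quantum = 2
Execution trace:
  J1 runs 2 units, time = 2
  J2 runs 2 units, time = 4
  J3 runs 2 units, time = 6
  J1 runs 2 units, time = 8
  J2 runs 2 units, time = 10
  J3 runs 1 units, time = 11
  J1 runs 2 units, time = 13
  J2 runs 2 units, time = 15
  J1 runs 2 units, time = 17
  J2 runs 2 units, time = 19
  J1 runs 2 units, time = 21
  J2 runs 2 units, time = 23
  J1 runs 1 units, time = 24
  J2 runs 1 units, time = 25
Finish times: [24, 25, 11]
Average turnaround = 60/3 = 20.0

20.0


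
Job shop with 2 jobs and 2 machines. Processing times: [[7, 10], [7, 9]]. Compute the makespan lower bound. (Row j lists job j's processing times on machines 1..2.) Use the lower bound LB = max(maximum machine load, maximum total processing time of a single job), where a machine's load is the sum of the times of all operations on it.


Machine loads:
  Machine 1: 7 + 7 = 14
  Machine 2: 10 + 9 = 19
Max machine load = 19
Job totals:
  Job 1: 17
  Job 2: 16
Max job total = 17
Lower bound = max(19, 17) = 19

19


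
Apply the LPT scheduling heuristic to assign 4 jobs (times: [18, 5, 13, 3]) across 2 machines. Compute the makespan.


Sort jobs in decreasing order (LPT): [18, 13, 5, 3]
Assign each job to the least loaded machine:
  Machine 1: jobs [18, 3], load = 21
  Machine 2: jobs [13, 5], load = 18
Makespan = max load = 21

21


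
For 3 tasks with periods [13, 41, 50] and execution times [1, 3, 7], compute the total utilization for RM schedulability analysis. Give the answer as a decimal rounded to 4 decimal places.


Compute individual utilizations (exact fractions):
  Task 1: C/T = 1/13 (approx. 0.0769)
  Task 2: C/T = 3/41 (approx. 0.0732)
  Task 3: C/T = 7/50 (approx. 0.14)
Total utilization U = 1/13 + 3/41 + 7/50 = 7731/26650
Rounded to 4 decimal places: U = 0.2901
RM (Liu & Layland) bound for 3 tasks = 0.779763; compare with U = 7731/26650 (approx. 0.290094)
U <= bound, so schedulable by RM sufficient condition.

0.2901


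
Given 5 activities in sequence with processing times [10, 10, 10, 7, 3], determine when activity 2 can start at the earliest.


Activity 2 starts after activities 1 through 1 complete.
Predecessor durations: [10]
ES = 10 = 10

10


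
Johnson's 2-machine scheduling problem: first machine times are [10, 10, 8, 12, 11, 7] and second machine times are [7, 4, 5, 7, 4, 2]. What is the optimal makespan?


Apply Johnson's rule:
  Group 1 (a <= b): []
  Group 2 (a > b): [(1, 10, 7), (4, 12, 7), (3, 8, 5), (2, 10, 4), (5, 11, 4), (6, 7, 2)]
Optimal job order: [1, 4, 3, 2, 5, 6]
Schedule:
  Job 1: M1 done at 10, M2 done at 17
  Job 4: M1 done at 22, M2 done at 29
  Job 3: M1 done at 30, M2 done at 35
  Job 2: M1 done at 40, M2 done at 44
  Job 5: M1 done at 51, M2 done at 55
  Job 6: M1 done at 58, M2 done at 60
Makespan = 60

60


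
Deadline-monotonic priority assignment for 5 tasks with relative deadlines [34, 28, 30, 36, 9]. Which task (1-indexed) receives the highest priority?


Sort tasks by relative deadline (ascending):
  Task 5: deadline = 9
  Task 2: deadline = 28
  Task 3: deadline = 30
  Task 1: deadline = 34
  Task 4: deadline = 36
Priority order (highest first): [5, 2, 3, 1, 4]
Highest priority task = 5

5


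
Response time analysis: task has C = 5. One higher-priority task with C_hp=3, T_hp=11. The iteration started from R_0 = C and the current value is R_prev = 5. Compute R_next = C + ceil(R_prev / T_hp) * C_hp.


R_next = C + ceil(R_prev / T_hp) * C_hp
ceil(5 / 11) = ceil(0.4545) = 1
Interference = 1 * 3 = 3
R_next = 5 + 3 = 8

8


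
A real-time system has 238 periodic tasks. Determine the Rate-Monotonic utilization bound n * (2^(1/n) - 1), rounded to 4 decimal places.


Compute 2^(1/238) = 1.0029166282
Subtract 1: 1.0029166282 - 1 = 0.0029166282
Multiply by n: 238 * 0.0029166282 = 0.6941575116
Round to 4 dp: 0.6942

0.6942


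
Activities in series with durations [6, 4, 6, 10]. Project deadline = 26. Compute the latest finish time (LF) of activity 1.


LF(activity 1) = deadline - sum of successor durations
Successors: activities 2 through 4 with durations [4, 6, 10]
Sum of successor durations = 20
LF = 26 - 20 = 6

6


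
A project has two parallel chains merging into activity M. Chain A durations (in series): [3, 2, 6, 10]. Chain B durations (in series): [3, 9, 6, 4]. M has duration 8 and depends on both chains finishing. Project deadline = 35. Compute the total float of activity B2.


Forward pass: ES(B2) = sum of predecessors on chain B = 3
EF = ES + duration = 3 + 9 = 12
Backward pass: LF(M) = deadline = 35; LS(M) = 35 - 8 = 27
LF(B2) = LS(M) - sum(successors on chain B) = 27 - 10 = 17
LS = LF - duration = 17 - 9 = 8
Total float = LS - ES = 8 - 3 = 5

5


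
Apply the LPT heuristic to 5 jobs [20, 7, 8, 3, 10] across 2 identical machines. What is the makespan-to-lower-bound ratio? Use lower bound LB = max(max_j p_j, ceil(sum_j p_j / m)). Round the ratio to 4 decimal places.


LPT order: [20, 10, 8, 7, 3]
Machine loads after assignment: [23, 25]
LPT makespan = 25
Lower bound = max(max_job, ceil(total/2)) = max(20, 24) = 24
Ratio = 25 / 24 = 1.0417

1.0417


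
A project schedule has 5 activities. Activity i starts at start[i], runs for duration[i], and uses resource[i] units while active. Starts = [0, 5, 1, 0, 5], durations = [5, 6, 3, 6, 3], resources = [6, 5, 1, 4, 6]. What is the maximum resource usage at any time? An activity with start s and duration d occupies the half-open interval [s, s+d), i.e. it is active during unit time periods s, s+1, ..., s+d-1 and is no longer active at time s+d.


Each activity i is active on [start_i, start_i + duration_i).
Compute total resource usage per time slot:
  t=0: active resources = [6, 4], total = 10
  t=1: active resources = [6, 1, 4], total = 11
  t=2: active resources = [6, 1, 4], total = 11
  t=3: active resources = [6, 1, 4], total = 11
  t=4: active resources = [6, 4], total = 10
  t=5: active resources = [5, 4, 6], total = 15
  t=6: active resources = [5, 6], total = 11
  t=7: active resources = [5, 6], total = 11
  t=8: active resources = [5], total = 5
  t=9: active resources = [5], total = 5
  t=10: active resources = [5], total = 5
Peak resource demand = 15

15


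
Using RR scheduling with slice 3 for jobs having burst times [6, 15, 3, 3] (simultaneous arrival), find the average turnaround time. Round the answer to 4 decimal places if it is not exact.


Time quantum = 3
Execution trace:
  J1 runs 3 units, time = 3
  J2 runs 3 units, time = 6
  J3 runs 3 units, time = 9
  J4 runs 3 units, time = 12
  J1 runs 3 units, time = 15
  J2 runs 3 units, time = 18
  J2 runs 3 units, time = 21
  J2 runs 3 units, time = 24
  J2 runs 3 units, time = 27
Finish times: [15, 27, 9, 12]
Average turnaround = 63/4 = 15.75

15.75


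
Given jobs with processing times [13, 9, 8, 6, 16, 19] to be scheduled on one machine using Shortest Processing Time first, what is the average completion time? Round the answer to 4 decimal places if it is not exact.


Sort jobs by processing time (SPT order): [6, 8, 9, 13, 16, 19]
Compute completion times sequentially:
  Job 1: processing = 6, completes at 6
  Job 2: processing = 8, completes at 14
  Job 3: processing = 9, completes at 23
  Job 4: processing = 13, completes at 36
  Job 5: processing = 16, completes at 52
  Job 6: processing = 19, completes at 71
Sum of completion times = 202
Average completion time = 202/6 = 33.6667

33.6667


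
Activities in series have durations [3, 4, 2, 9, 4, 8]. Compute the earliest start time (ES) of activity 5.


Activity 5 starts after activities 1 through 4 complete.
Predecessor durations: [3, 4, 2, 9]
ES = 3 + 4 + 2 + 9 = 18

18


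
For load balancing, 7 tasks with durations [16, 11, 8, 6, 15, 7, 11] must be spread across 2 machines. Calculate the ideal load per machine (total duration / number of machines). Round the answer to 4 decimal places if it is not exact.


Total processing time = 16 + 11 + 8 + 6 + 15 + 7 + 11 = 74
Number of machines = 2
Ideal balanced load = 74 / 2 = 37.0

37.0


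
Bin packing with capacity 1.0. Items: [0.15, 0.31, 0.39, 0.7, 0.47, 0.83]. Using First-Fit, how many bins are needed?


Place items sequentially using First-Fit:
  Item 0.15 -> new Bin 1
  Item 0.31 -> Bin 1 (now 0.46)
  Item 0.39 -> Bin 1 (now 0.85)
  Item 0.7 -> new Bin 2
  Item 0.47 -> new Bin 3
  Item 0.83 -> new Bin 4
Total bins used = 4

4


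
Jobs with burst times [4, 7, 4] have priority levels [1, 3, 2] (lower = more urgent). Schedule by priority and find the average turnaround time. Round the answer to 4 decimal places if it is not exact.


Sort by priority (ascending = highest first):
Order: [(1, 4), (2, 4), (3, 7)]
Completion times:
  Priority 1, burst=4, C=4
  Priority 2, burst=4, C=8
  Priority 3, burst=7, C=15
Average turnaround = 27/3 = 9.0

9.0


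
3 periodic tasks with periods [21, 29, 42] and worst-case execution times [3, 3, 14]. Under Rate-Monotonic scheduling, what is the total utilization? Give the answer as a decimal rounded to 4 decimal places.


Compute individual utilizations (exact fractions):
  Task 1: C/T = 3/21 = 1/7 (approx. 0.1429)
  Task 2: C/T = 3/29 (approx. 0.1034)
  Task 3: C/T = 14/42 = 1/3 (approx. 0.3333)
Total utilization U = 1/7 + 3/29 + 1/3 = 353/609
Rounded to 4 decimal places: U = 0.5796
RM (Liu & Layland) bound for 3 tasks = 0.779763; compare with U = 353/609 (approx. 0.579639)
U <= bound, so schedulable by RM sufficient condition.

0.5796


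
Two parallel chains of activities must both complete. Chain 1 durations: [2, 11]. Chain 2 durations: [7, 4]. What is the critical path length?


Path A total = 2 + 11 = 13
Path B total = 7 + 4 = 11
Critical path = longest path = max(13, 11) = 13

13


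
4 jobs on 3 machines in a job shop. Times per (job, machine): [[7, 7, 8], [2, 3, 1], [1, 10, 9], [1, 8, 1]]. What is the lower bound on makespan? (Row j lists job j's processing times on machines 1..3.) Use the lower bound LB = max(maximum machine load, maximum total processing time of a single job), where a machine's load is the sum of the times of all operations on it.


Machine loads:
  Machine 1: 7 + 2 + 1 + 1 = 11
  Machine 2: 7 + 3 + 10 + 8 = 28
  Machine 3: 8 + 1 + 9 + 1 = 19
Max machine load = 28
Job totals:
  Job 1: 22
  Job 2: 6
  Job 3: 20
  Job 4: 10
Max job total = 22
Lower bound = max(28, 22) = 28

28


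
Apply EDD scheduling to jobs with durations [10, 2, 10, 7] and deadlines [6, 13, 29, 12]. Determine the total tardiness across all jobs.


Sort by due date (EDD order): [(10, 6), (7, 12), (2, 13), (10, 29)]
Compute completion times and tardiness:
  Job 1: p=10, d=6, C=10, tardiness=max(0,10-6)=4
  Job 2: p=7, d=12, C=17, tardiness=max(0,17-12)=5
  Job 3: p=2, d=13, C=19, tardiness=max(0,19-13)=6
  Job 4: p=10, d=29, C=29, tardiness=max(0,29-29)=0
Total tardiness = 15

15


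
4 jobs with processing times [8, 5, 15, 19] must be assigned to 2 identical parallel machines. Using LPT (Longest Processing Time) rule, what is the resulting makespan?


Sort jobs in decreasing order (LPT): [19, 15, 8, 5]
Assign each job to the least loaded machine:
  Machine 1: jobs [19, 5], load = 24
  Machine 2: jobs [15, 8], load = 23
Makespan = max load = 24

24


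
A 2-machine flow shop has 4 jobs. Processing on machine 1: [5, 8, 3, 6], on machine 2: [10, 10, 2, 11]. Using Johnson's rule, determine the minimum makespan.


Apply Johnson's rule:
  Group 1 (a <= b): [(1, 5, 10), (4, 6, 11), (2, 8, 10)]
  Group 2 (a > b): [(3, 3, 2)]
Optimal job order: [1, 4, 2, 3]
Schedule:
  Job 1: M1 done at 5, M2 done at 15
  Job 4: M1 done at 11, M2 done at 26
  Job 2: M1 done at 19, M2 done at 36
  Job 3: M1 done at 22, M2 done at 38
Makespan = 38

38


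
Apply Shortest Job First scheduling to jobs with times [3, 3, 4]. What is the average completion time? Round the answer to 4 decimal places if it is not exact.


SJF order (ascending): [3, 3, 4]
Completion times:
  Job 1: burst=3, C=3
  Job 2: burst=3, C=6
  Job 3: burst=4, C=10
Average completion = 19/3 = 6.3333

6.3333


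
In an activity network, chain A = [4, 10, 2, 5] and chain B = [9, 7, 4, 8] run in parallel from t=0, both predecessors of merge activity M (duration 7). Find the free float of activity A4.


ES(A4) = sum of predecessors on chain A = 16
EF(A4) = ES + duration = 16 + 5 = 21
Successor of A4 is M. ES(M) = max(sum(A), sum(B)) = max(21, 28) = 28
Free float = ES(successor) - EF(current) = 28 - 21 = 7

7


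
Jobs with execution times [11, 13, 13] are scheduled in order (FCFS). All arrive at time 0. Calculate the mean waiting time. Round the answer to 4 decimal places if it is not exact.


FCFS order (as given): [11, 13, 13]
Waiting times:
  Job 1: wait = 0
  Job 2: wait = 11
  Job 3: wait = 24
Sum of waiting times = 35
Average waiting time = 35/3 = 11.6667

11.6667


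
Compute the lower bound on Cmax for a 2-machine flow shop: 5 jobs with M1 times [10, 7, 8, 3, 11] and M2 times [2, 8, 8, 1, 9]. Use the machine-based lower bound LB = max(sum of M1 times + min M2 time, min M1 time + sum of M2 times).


LB1 = sum(M1 times) + min(M2 times) = 39 + 1 = 40
LB2 = min(M1 times) + sum(M2 times) = 3 + 28 = 31
Lower bound = max(LB1, LB2) = max(40, 31) = 40

40


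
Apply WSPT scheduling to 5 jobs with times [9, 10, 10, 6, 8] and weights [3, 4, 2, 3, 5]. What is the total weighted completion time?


Compute p/w ratios and sort ascending (WSPT): [(8, 5), (6, 3), (10, 4), (9, 3), (10, 2)]
Compute weighted completion times:
  Job (p=8,w=5): C=8, w*C=5*8=40
  Job (p=6,w=3): C=14, w*C=3*14=42
  Job (p=10,w=4): C=24, w*C=4*24=96
  Job (p=9,w=3): C=33, w*C=3*33=99
  Job (p=10,w=2): C=43, w*C=2*43=86
Total weighted completion time = 363

363


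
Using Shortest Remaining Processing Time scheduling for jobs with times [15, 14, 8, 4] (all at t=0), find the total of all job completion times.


Since all jobs arrive at t=0, SRPT equals SPT ordering.
SPT order: [4, 8, 14, 15]
Completion times:
  Job 1: p=4, C=4
  Job 2: p=8, C=12
  Job 3: p=14, C=26
  Job 4: p=15, C=41
Total completion time = 4 + 12 + 26 + 41 = 83

83


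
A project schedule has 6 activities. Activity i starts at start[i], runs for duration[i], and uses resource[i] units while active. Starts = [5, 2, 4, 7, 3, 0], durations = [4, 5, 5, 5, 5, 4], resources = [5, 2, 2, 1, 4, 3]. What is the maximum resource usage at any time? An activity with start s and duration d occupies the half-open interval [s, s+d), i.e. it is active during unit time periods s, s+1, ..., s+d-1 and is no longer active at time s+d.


Each activity i is active on [start_i, start_i + duration_i).
Compute total resource usage per time slot:
  t=0: active resources = [3], total = 3
  t=1: active resources = [3], total = 3
  t=2: active resources = [2, 3], total = 5
  t=3: active resources = [2, 4, 3], total = 9
  t=4: active resources = [2, 2, 4], total = 8
  t=5: active resources = [5, 2, 2, 4], total = 13
  t=6: active resources = [5, 2, 2, 4], total = 13
  t=7: active resources = [5, 2, 1, 4], total = 12
  t=8: active resources = [5, 2, 1], total = 8
  t=9: active resources = [1], total = 1
  t=10: active resources = [1], total = 1
  t=11: active resources = [1], total = 1
Peak resource demand = 13

13


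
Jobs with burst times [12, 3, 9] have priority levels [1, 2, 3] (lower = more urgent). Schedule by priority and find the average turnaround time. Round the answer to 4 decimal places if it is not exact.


Sort by priority (ascending = highest first):
Order: [(1, 12), (2, 3), (3, 9)]
Completion times:
  Priority 1, burst=12, C=12
  Priority 2, burst=3, C=15
  Priority 3, burst=9, C=24
Average turnaround = 51/3 = 17.0

17.0


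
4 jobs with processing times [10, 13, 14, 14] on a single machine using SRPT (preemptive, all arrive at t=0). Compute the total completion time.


Since all jobs arrive at t=0, SRPT equals SPT ordering.
SPT order: [10, 13, 14, 14]
Completion times:
  Job 1: p=10, C=10
  Job 2: p=13, C=23
  Job 3: p=14, C=37
  Job 4: p=14, C=51
Total completion time = 10 + 23 + 37 + 51 = 121

121


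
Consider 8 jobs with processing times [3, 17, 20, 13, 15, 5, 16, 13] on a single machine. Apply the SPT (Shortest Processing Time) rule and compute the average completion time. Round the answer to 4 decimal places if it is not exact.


Sort jobs by processing time (SPT order): [3, 5, 13, 13, 15, 16, 17, 20]
Compute completion times sequentially:
  Job 1: processing = 3, completes at 3
  Job 2: processing = 5, completes at 8
  Job 3: processing = 13, completes at 21
  Job 4: processing = 13, completes at 34
  Job 5: processing = 15, completes at 49
  Job 6: processing = 16, completes at 65
  Job 7: processing = 17, completes at 82
  Job 8: processing = 20, completes at 102
Sum of completion times = 364
Average completion time = 364/8 = 45.5

45.5


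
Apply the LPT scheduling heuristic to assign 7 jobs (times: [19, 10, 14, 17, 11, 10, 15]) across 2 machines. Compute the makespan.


Sort jobs in decreasing order (LPT): [19, 17, 15, 14, 11, 10, 10]
Assign each job to the least loaded machine:
  Machine 1: jobs [19, 14, 10, 10], load = 53
  Machine 2: jobs [17, 15, 11], load = 43
Makespan = max load = 53

53


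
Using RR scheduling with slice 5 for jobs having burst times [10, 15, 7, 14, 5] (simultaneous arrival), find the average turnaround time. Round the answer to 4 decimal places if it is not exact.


Time quantum = 5
Execution trace:
  J1 runs 5 units, time = 5
  J2 runs 5 units, time = 10
  J3 runs 5 units, time = 15
  J4 runs 5 units, time = 20
  J5 runs 5 units, time = 25
  J1 runs 5 units, time = 30
  J2 runs 5 units, time = 35
  J3 runs 2 units, time = 37
  J4 runs 5 units, time = 42
  J2 runs 5 units, time = 47
  J4 runs 4 units, time = 51
Finish times: [30, 47, 37, 51, 25]
Average turnaround = 190/5 = 38.0

38.0


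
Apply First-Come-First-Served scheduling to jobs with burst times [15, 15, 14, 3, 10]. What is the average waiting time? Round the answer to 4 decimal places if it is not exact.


FCFS order (as given): [15, 15, 14, 3, 10]
Waiting times:
  Job 1: wait = 0
  Job 2: wait = 15
  Job 3: wait = 30
  Job 4: wait = 44
  Job 5: wait = 47
Sum of waiting times = 136
Average waiting time = 136/5 = 27.2

27.2


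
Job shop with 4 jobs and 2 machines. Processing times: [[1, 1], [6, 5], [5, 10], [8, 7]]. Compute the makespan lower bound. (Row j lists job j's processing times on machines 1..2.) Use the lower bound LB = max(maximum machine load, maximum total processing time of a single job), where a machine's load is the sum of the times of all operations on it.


Machine loads:
  Machine 1: 1 + 6 + 5 + 8 = 20
  Machine 2: 1 + 5 + 10 + 7 = 23
Max machine load = 23
Job totals:
  Job 1: 2
  Job 2: 11
  Job 3: 15
  Job 4: 15
Max job total = 15
Lower bound = max(23, 15) = 23

23


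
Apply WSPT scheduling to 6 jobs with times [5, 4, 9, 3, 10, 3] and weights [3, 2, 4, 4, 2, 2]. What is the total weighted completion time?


Compute p/w ratios and sort ascending (WSPT): [(3, 4), (3, 2), (5, 3), (4, 2), (9, 4), (10, 2)]
Compute weighted completion times:
  Job (p=3,w=4): C=3, w*C=4*3=12
  Job (p=3,w=2): C=6, w*C=2*6=12
  Job (p=5,w=3): C=11, w*C=3*11=33
  Job (p=4,w=2): C=15, w*C=2*15=30
  Job (p=9,w=4): C=24, w*C=4*24=96
  Job (p=10,w=2): C=34, w*C=2*34=68
Total weighted completion time = 251

251


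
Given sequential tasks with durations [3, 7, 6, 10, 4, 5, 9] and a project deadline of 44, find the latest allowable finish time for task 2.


LF(activity 2) = deadline - sum of successor durations
Successors: activities 3 through 7 with durations [6, 10, 4, 5, 9]
Sum of successor durations = 34
LF = 44 - 34 = 10

10


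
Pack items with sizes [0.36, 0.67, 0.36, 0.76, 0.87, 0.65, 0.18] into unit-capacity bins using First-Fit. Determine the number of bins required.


Place items sequentially using First-Fit:
  Item 0.36 -> new Bin 1
  Item 0.67 -> new Bin 2
  Item 0.36 -> Bin 1 (now 0.72)
  Item 0.76 -> new Bin 3
  Item 0.87 -> new Bin 4
  Item 0.65 -> new Bin 5
  Item 0.18 -> Bin 1 (now 0.9)
Total bins used = 5

5


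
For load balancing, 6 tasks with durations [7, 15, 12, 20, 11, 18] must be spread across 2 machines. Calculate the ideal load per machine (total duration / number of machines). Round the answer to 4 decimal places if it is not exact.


Total processing time = 7 + 15 + 12 + 20 + 11 + 18 = 83
Number of machines = 2
Ideal balanced load = 83 / 2 = 41.5

41.5


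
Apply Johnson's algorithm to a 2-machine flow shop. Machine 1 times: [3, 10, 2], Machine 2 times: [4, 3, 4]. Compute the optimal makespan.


Apply Johnson's rule:
  Group 1 (a <= b): [(3, 2, 4), (1, 3, 4)]
  Group 2 (a > b): [(2, 10, 3)]
Optimal job order: [3, 1, 2]
Schedule:
  Job 3: M1 done at 2, M2 done at 6
  Job 1: M1 done at 5, M2 done at 10
  Job 2: M1 done at 15, M2 done at 18
Makespan = 18

18


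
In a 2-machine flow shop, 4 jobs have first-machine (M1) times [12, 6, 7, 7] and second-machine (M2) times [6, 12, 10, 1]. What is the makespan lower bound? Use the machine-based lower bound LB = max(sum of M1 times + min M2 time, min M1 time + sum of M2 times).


LB1 = sum(M1 times) + min(M2 times) = 32 + 1 = 33
LB2 = min(M1 times) + sum(M2 times) = 6 + 29 = 35
Lower bound = max(LB1, LB2) = max(33, 35) = 35

35


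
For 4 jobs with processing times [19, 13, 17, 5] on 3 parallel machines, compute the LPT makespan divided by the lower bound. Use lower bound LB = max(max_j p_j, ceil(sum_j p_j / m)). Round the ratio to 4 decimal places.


LPT order: [19, 17, 13, 5]
Machine loads after assignment: [19, 17, 18]
LPT makespan = 19
Lower bound = max(max_job, ceil(total/3)) = max(19, 18) = 19
Ratio = 19 / 19 = 1.0

1.0


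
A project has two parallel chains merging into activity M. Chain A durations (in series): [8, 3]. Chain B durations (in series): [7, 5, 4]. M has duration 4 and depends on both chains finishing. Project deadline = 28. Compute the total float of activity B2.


Forward pass: ES(B2) = sum of predecessors on chain B = 7
EF = ES + duration = 7 + 5 = 12
Backward pass: LF(M) = deadline = 28; LS(M) = 28 - 4 = 24
LF(B2) = LS(M) - sum(successors on chain B) = 24 - 4 = 20
LS = LF - duration = 20 - 5 = 15
Total float = LS - ES = 15 - 7 = 8

8
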